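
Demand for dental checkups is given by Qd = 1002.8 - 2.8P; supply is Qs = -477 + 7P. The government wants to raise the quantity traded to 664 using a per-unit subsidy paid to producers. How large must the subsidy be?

At Q = 664, invert demand for the buyer price: Pb = (1002.8 − 664)/2.8 = 121; invert supply for the seller price: Ps = (664 − (-477))/7 = 163.
The subsidy must fill the gap: s = Ps − Pb = 163 − 121 = 42.

Required subsidy s = 42 per unit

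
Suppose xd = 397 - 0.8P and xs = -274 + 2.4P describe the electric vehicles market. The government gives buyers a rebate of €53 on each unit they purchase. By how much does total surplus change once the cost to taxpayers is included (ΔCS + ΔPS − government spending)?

Pre-subsidy: 397 - 0.8P = -274 + 2.4P gives P* = 209.6875, x* = 229.25.
With the rebate, buyers effectively pay Pb = Ps − 53, where Ps is the price sellers receive.
Demand in terms of Ps becomes xd = 397 − 0.8(Ps − 53) = 439.4 - 0.8Ps. Setting this equal to supply: 439.4 - 0.8Ps = -274 + 2.4Ps, so Ps = 222.9375.
Buyers pay Pb = 222.9375 − 53 = 169.9375; x' = -274 + 2.4·222.9375 = 261.05.
ΔCS = ½(229.25 + 261.05)(209.6875 − 169.9375) = 9744.7125; ΔPS = ½(229.25 + 261.05)(222.9375 − 209.6875) = 3248.2375.
Government spending = 53 × 261.05 = 13835.65.
Net change = 9744.7125 + 3248.2375 − 13835.65 = -842.7. The loss equals the DWL triangle ½·53·31.8.

Net change in total surplus = -€842.7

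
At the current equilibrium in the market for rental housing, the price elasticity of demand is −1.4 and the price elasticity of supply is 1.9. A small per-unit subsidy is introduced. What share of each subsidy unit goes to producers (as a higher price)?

For a small subsidy around the equilibrium, the benefit split depends on the relative slopes, which at a point are proportional to the elasticities.
Buyer share = εs/(εs + |εd|) = 1.9/(1.9 + 1.4) = 19/33; seller share = |εd|/(εs + |εd|) = 14/33.
So producers capture 14/33 of the subsidy.

Producer share = 14/33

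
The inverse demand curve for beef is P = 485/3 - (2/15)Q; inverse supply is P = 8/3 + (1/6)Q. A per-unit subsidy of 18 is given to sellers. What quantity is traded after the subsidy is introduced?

Pre-subsidy: 485/3 - (2/15)Q = 8/3 + (1/6)Q gives Q* = 530 and P* = 91.
With the subsidy, sellers receive Ps = Pb + 18 for each unit, where Pb is the price buyers pay.
On the curves, Pb = 485/3 - (2/15)Q and Ps = 8/3 + (1/6)Q; the wedge Ps − Pb = 18 gives 8/3 + (1/6)Q − (485/3 - (2/15)Q) = 18, so Q' = 590.
Then Pb = 485/3 − (2/15)·590 = 83 and Ps = 8/3 + (1/6)·590 = 101.

Q' = 590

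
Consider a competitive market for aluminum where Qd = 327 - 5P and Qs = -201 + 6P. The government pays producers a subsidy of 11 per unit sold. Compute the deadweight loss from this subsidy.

Deadweight loss = 165

Pre-subsidy: 327 - 5P = -201 + 6P gives P* = 48, Q* = 87.
With the subsidy, sellers receive Ps = Pb + 11 for each unit, where Pb is the price buyers pay.
Supply in terms of Pb becomes Qs = -201 + 6(Pb + 11) = -135 + 6Pb. Setting this equal to demand: 327 - 5Pb = -135 + 6Pb, so Pb = 42.
Sellers receive Ps = 42 + 11 = 53; Q' = 327 − 5·42 = 117.
The subsidy expands output by 117 − 87 = 30 past the efficient level; on those units the gap between marginal cost and willingness to pay runs from 0 up to 11.
DWL = ½ × 11 × 30 = 165.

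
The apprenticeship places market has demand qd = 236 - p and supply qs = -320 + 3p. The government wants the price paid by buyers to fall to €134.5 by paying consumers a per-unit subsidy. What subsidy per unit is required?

At a buyer price of 134.5, quantity demanded is 236 − 1·134.5 = 101.5.
Sellers supply 101.5 only when they receive ps with -320 + 3·ps = 101.5, i.e. ps = 140.5.
s = ps − pb = 140.5 − 134.5 = 6.

Required subsidy s = €6 per unit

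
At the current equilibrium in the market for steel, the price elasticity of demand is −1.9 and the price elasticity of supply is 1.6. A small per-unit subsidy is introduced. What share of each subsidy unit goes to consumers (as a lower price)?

Consumer share = 16/35

For a small subsidy around the equilibrium, the benefit split depends on the relative slopes, which at a point are proportional to the elasticities.
Buyer share = εs/(εs + |εd|) = 1.6/(1.6 + 1.9) = 16/35; seller share = |εd|/(εs + |εd|) = 19/35.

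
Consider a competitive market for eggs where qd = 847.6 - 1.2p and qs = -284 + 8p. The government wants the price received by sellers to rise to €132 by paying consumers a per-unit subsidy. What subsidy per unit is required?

Required subsidy s = €69 per unit

At a seller price of 132, quantity supplied is -284 + 8·132 = 772.
Buyers absorb 772 only when they pay pb with 847.6 − 1.2·pb = 772, i.e. pb = 63.
s = ps − pb = 132 − 63 = 69.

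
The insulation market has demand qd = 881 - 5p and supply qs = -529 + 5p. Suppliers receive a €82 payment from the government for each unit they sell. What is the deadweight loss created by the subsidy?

Deadweight loss = €8405

Pre-subsidy: 881 - 5p = -529 + 5p gives p* = 141, q* = 176.
With the subsidy, sellers receive ps = pb + 82 for each unit, where pb is the price buyers pay.
Supply in terms of pb becomes qs = -529 + 5(pb + 82) = -119 + 5pb. Setting this equal to demand: 881 - 5pb = -119 + 5pb, so pb = 100.
Sellers receive ps = 100 + 82 = 182; q' = 881 − 5·100 = 381.
The subsidy expands output by 381 − 176 = 205 past the efficient level; on those units the gap between marginal cost and willingness to pay runs from 0 up to 82.
DWL = ½ × 82 × 205 = 8405.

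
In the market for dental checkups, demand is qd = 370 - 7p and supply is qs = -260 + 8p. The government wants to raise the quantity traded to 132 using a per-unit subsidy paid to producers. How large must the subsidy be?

At q = 132, invert demand for the buyer price: pb = (370 − 132)/7 = 34; invert supply for the seller price: ps = (132 − (-260))/8 = 49.
The subsidy must fill the gap: s = ps − pb = 49 − 34 = 15.

Required subsidy s = 15 per unit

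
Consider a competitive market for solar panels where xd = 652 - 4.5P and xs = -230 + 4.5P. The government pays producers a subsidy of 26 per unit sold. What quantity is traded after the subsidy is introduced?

Pre-subsidy: 652 - 4.5P = -230 + 4.5P gives P* = 98, x* = 211.
With the subsidy, sellers receive Ps = Pb + 26 for each unit, where Pb is the price buyers pay.
Supply in terms of Pb becomes xs = -230 + 4.5(Pb + 26) = -113 + 4.5Pb. Setting this equal to demand: 652 - 4.5Pb = -113 + 4.5Pb, so Pb = 85.
Sellers receive Ps = 85 + 26 = 111; x' = 652 − 4.5·85 = 269.5.

x' = 269.5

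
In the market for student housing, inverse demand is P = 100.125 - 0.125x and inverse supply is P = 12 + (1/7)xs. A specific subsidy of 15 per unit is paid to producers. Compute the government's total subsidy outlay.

Government cost = 5775

Pre-subsidy: 100.125 - 0.125x = 12 + (1/7)x gives x* = 329 and P* = 59.
With the subsidy, sellers receive Ps = Pb + 15 for each unit, where Pb is the price buyers pay.
On the curves, Pb = 100.125 - 0.125x and Ps = 12 + (1/7)x; the wedge Ps − Pb = 15 gives 12 + (1/7)x − (100.125 - 0.125x) = 15, so x' = 385.
Then Pb = 100.125 − 0.125·385 = 52 and Ps = 12 + (1/7)·385 = 67.
Government outlay = subsidy × quantity = 15 × 385 = 5775.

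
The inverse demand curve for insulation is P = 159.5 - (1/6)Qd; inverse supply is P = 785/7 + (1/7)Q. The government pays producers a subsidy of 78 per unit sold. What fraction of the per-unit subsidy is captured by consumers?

Pre-subsidy: 159.5 - (1/6)Q = 785/7 + (1/7)Q gives Q* = 153 and P* = 134.
With the subsidy, sellers receive Ps = Pb + 78 for each unit, where Pb is the price buyers pay.
On the curves, Pb = 159.5 - (1/6)Q and Ps = 785/7 + (1/7)Q; the wedge Ps − Pb = 78 gives 785/7 + (1/7)Q − (159.5 - (1/6)Q) = 78, so Q' = 405.
Then Pb = 159.5 − (1/6)·405 = 92 and Ps = 785/7 + (1/7)·405 = 170.
Buyers' price falls by P* − Pb = 134 − 92 = 42; sellers' price rises by Ps − P* = 170 − 134 = 36.
So consumers capture 42/78 = 7/13 of each unit of subsidy.

Consumer share = 7/13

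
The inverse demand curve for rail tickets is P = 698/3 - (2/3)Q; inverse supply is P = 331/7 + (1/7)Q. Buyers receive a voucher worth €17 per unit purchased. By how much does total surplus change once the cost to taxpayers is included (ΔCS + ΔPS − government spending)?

Net change in total surplus = -€178.5

Pre-subsidy: 698/3 - (2/3)Q = 331/7 + (1/7)Q gives Q* = 229 and P* = 80.
With the rebate, buyers effectively pay Pb = Ps − 17, where Ps is the price sellers receive.
On the curves, Pb = 698/3 - (2/3)Q and Ps = 331/7 + (1/7)Q; the wedge Ps − Pb = 17 gives 331/7 + (1/7)Q − (698/3 - (2/3)Q) = 17, so Q' = 250.
Then Pb = 698/3 − (2/3)·250 = 66 and Ps = 331/7 + (1/7)·250 = 83.
ΔCS = ½(229 + 250)(80 − 66) = 3353; ΔPS = ½(229 + 250)(83 − 80) = 718.5.
Government spending = 17 × 250 = 4250.
Net change = 3353 + 718.5 − 4250 = -178.5. The loss equals the DWL triangle ½·17·21.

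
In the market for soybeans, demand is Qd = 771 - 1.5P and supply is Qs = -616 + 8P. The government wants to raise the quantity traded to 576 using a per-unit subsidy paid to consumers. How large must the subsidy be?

At Q = 576, invert demand for the buyer price: Pb = (771 − 576)/1.5 = 130; invert supply for the seller price: Ps = (576 − (-616))/8 = 149.
The subsidy must fill the gap: s = Ps − Pb = 149 − 130 = 19.

Required subsidy s = 19 per unit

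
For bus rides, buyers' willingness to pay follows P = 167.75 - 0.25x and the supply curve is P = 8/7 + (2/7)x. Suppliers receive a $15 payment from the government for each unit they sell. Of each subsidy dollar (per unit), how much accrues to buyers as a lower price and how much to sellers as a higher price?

Buyers gain $7 per unit; sellers gain $8 per unit

Pre-subsidy: 167.75 - 0.25x = 8/7 + (2/7)x gives x* = 311 and P* = 90.
With the subsidy, sellers receive Ps = Pb + 15 for each unit, where Pb is the price buyers pay.
On the curves, Pb = 167.75 - 0.25x and Ps = 8/7 + (2/7)x; the wedge Ps − Pb = 15 gives 8/7 + (2/7)x − (167.75 - 0.25x) = 15, so x' = 339.
Then Pb = 167.75 − 0.25·339 = 83 and Ps = 8/7 + (2/7)·339 = 98.
Buyers' price falls by P* − Pb = 90 − 83 = 7; sellers' price rises by Ps − P* = 98 − 90 = 8.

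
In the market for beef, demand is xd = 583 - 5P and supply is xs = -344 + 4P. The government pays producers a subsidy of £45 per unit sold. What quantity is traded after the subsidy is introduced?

x' = 168

Pre-subsidy: 583 - 5P = -344 + 4P gives P* = 103, x* = 68.
With the subsidy, sellers receive Ps = Pb + 45 for each unit, where Pb is the price buyers pay.
Supply in terms of Pb becomes xs = -344 + 4(Pb + 45) = -164 + 4Pb. Setting this equal to demand: 583 - 5Pb = -164 + 4Pb, so Pb = 83.
Sellers receive Ps = 83 + 45 = 128; x' = 583 − 5·83 = 168.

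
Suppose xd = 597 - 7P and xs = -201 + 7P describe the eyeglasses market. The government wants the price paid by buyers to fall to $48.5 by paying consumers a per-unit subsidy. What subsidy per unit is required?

At a buyer price of 48.5, quantity demanded is 597 − 7·48.5 = 257.5.
Sellers supply 257.5 only when they receive Ps with -201 + 7·Ps = 257.5, i.e. Ps = 65.5.
s = Ps − Pb = 65.5 − 48.5 = 17.

Required subsidy s = $17 per unit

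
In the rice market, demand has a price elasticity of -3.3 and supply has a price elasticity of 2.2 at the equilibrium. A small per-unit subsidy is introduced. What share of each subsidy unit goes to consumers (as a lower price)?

For a small subsidy around the equilibrium, the benefit split depends on the relative slopes, which at a point are proportional to the elasticities.
Buyer share = εs/(εs + |εd|) = 2.2/(2.2 + 3.3) = 0.4; seller share = |εd|/(εs + |εd|) = 0.6.

Consumer share = 0.4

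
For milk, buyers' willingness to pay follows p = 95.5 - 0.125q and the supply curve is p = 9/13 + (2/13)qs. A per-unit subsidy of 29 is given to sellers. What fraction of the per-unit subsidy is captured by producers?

Producer share = 16/29

Pre-subsidy: 95.5 - 0.125q = 9/13 + (2/13)q gives q* = 340 and p* = 53.
With the subsidy, sellers receive ps = pb + 29 for each unit, where pb is the price buyers pay.
On the curves, pb = 95.5 - 0.125q and ps = 9/13 + (2/13)q; the wedge ps − pb = 29 gives 9/13 + (2/13)q − (95.5 - 0.125q) = 29, so q' = 444.
Then pb = 95.5 − 0.125·444 = 40 and ps = 9/13 + (2/13)·444 = 69.
Buyers' price falls by p* − pb = 53 − 40 = 13; sellers' price rises by ps − p* = 69 − 53 = 16.
So producers capture 16/29 = 16/29 of each unit of subsidy.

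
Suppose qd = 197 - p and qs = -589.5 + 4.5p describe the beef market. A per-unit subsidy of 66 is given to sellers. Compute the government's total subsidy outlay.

Pre-subsidy: 197 - p = -589.5 + 4.5p gives p* = 143, q* = 54.
With the subsidy, sellers receive ps = pb + 66 for each unit, where pb is the price buyers pay.
Supply in terms of pb becomes qs = -589.5 + 4.5(pb + 66) = -292.5 + 4.5pb. Setting this equal to demand: 197 - pb = -292.5 + 4.5pb, so pb = 89.
Sellers receive ps = 89 + 66 = 155; q' = 197 − 1·89 = 108.
Government outlay = subsidy × quantity = 66 × 108 = 7128.

Government cost = 7128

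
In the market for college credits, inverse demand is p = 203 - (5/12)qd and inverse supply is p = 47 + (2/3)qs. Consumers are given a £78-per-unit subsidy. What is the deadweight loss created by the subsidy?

Pre-subsidy: 203 - (5/12)q = 47 + (2/3)q gives q* = 144 and p* = 143.
With the rebate, buyers effectively pay pb = ps − 78, where ps is the price sellers receive.
On the curves, pb = 203 - (5/12)q and ps = 47 + (2/3)q; the wedge ps − pb = 78 gives 47 + (2/3)q − (203 - (5/12)q) = 78, so q' = 216.
Then pb = 203 − (5/12)·216 = 113 and ps = 47 + (2/3)·216 = 191.
The subsidy expands output by 216 − 144 = 72 past the efficient level; on those units the gap between marginal cost and willingness to pay runs from 0 up to 78.
DWL = ½ × 78 × 72 = 2808.

Deadweight loss = £2808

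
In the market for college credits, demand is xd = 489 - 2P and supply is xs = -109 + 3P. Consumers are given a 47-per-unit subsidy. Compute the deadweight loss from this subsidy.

Deadweight loss = 1325.4

Pre-subsidy: 489 - 2P = -109 + 3P gives P* = 119.6, x* = 249.8.
With the rebate, buyers effectively pay Pb = Ps − 47, where Ps is the price sellers receive.
Demand in terms of Ps becomes xd = 489 − 2(Ps − 47) = 583 - 2Ps. Setting this equal to supply: 583 - 2Ps = -109 + 3Ps, so Ps = 138.4.
Buyers pay Pb = 138.4 − 47 = 91.4; x' = -109 + 3·138.4 = 306.2.
The subsidy expands output by 306.2 − 249.8 = 56.4 past the efficient level; on those units the gap between marginal cost and willingness to pay runs from 0 up to 47.
DWL = ½ × 47 × 56.4 = 1325.4.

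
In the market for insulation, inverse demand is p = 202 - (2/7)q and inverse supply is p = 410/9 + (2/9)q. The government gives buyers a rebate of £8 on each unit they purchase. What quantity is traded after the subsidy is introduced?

q' = 323.75

Pre-subsidy: 202 - (2/7)q = 410/9 + (2/9)q gives q* = 308 and p* = 114.
With the rebate, buyers effectively pay pb = ps − 8, where ps is the price sellers receive.
On the curves, pb = 202 - (2/7)q and ps = 410/9 + (2/9)q; the wedge ps − pb = 8 gives 410/9 + (2/9)q − (202 - (2/7)q) = 8, so q' = 323.75.
Then pb = 202 − (2/7)·323.75 = 109.5 and ps = 410/9 + (2/9)·323.75 = 117.5.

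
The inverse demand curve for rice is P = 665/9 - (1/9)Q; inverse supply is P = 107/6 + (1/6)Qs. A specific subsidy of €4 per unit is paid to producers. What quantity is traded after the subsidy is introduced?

Q' = 216.2

Pre-subsidy: 665/9 - (1/9)Q = 107/6 + (1/6)Q gives Q* = 201.8 and P* = 772/15.
With the subsidy, sellers receive Ps = Pb + 4 for each unit, where Pb is the price buyers pay.
On the curves, Pb = 665/9 - (1/9)Q and Ps = 107/6 + (1/6)Q; the wedge Ps − Pb = 4 gives 107/6 + (1/6)Q − (665/9 - (1/9)Q) = 4, so Q' = 216.2.
Then Pb = 665/9 − (1/9)·216.2 = 748/15 and Ps = 107/6 + (1/6)·216.2 = 808/15.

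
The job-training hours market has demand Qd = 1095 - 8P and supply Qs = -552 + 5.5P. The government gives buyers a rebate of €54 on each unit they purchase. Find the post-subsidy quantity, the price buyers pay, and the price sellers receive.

Pre-subsidy: 1095 - 8P = -552 + 5.5P gives P* = 122, Q* = 119.
With the rebate, buyers effectively pay Pb = Ps − 54, where Ps is the price sellers receive.
Demand in terms of Ps becomes Qd = 1095 − 8(Ps − 54) = 1527 - 8Ps. Setting this equal to supply: 1527 - 8Ps = -552 + 5.5Ps, so Ps = 154.
Buyers pay Pb = 154 − 54 = 100; Q' = -552 + 5.5·154 = 295.

Q' = 295; buyers pay €100; sellers receive €154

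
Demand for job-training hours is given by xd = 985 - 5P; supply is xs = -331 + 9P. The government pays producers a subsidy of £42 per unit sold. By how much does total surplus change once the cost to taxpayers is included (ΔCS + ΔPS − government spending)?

Net change in total surplus = -£2835

Pre-subsidy: 985 - 5P = -331 + 9P gives P* = 94, x* = 515.
With the subsidy, sellers receive Ps = Pb + 42 for each unit, where Pb is the price buyers pay.
Supply in terms of Pb becomes xs = -331 + 9(Pb + 42) = 47 + 9Pb. Setting this equal to demand: 985 - 5Pb = 47 + 9Pb, so Pb = 67.
Sellers receive Ps = 67 + 42 = 109; x' = 985 − 5·67 = 650.
ΔCS = ½(515 + 650)(94 − 67) = 15727.5; ΔPS = ½(515 + 650)(109 − 94) = 8737.5.
Government spending = 42 × 650 = 27300.
Net change = 15727.5 + 8737.5 − 27300 = -2835. The loss equals the DWL triangle ½·42·135.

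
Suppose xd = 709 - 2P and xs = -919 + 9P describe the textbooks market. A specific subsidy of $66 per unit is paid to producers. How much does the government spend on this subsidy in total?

Pre-subsidy: 709 - 2P = -919 + 9P gives P* = 148, x* = 413.
With the subsidy, sellers receive Ps = Pb + 66 for each unit, where Pb is the price buyers pay.
Supply in terms of Pb becomes xs = -919 + 9(Pb + 66) = -325 + 9Pb. Setting this equal to demand: 709 - 2Pb = -325 + 9Pb, so Pb = 94.
Sellers receive Ps = 94 + 66 = 160; x' = 709 − 2·94 = 521.
Government outlay = subsidy × quantity = 66 × 521 = 34386.

Government cost = $34386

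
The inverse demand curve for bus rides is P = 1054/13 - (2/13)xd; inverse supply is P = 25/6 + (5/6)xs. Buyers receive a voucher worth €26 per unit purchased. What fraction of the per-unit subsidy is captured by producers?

Producer share = 65/77

Pre-subsidy: 1054/13 - (2/13)x = 25/6 + (5/6)x gives x* = 857/11 and P* = 760/11.
With the rebate, buyers effectively pay Pb = Ps − 26, where Ps is the price sellers receive.
On the curves, Pb = 1054/13 - (2/13)x and Ps = 25/6 + (5/6)x; the wedge Ps − Pb = 26 gives 25/6 + (5/6)x − (1054/13 - (2/13)x) = 26, so x' = 8027/77.
Then Pb = 1054/13 − (2/13)·(8027/77) = 5008/77 and Ps = 25/6 + (5/6)·(8027/77) = 7010/77.
Buyers' price falls by P* − Pb = 760/11 − 5008/77 = 312/77; sellers' price rises by Ps − P* = 7010/77 − 760/11 = 1690/77.
So producers capture (1690/77)/26 = 65/77 of each unit of subsidy.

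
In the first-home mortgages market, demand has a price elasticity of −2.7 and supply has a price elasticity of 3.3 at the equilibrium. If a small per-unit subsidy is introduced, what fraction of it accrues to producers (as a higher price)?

For a small subsidy around the equilibrium, the benefit split depends on the relative slopes, which at a point are proportional to the elasticities.
Buyer share = εs/(εs + |εd|) = 3.3/(3.3 + 2.7) = 0.55; seller share = |εd|/(εs + |εd|) = 0.45.
So producers capture 0.45 of the subsidy.

Producer share = 0.45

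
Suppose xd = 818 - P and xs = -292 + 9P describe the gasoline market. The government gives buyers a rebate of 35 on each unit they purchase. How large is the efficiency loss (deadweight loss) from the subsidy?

Pre-subsidy: 818 - P = -292 + 9P gives P* = 111, x* = 707.
With the rebate, buyers effectively pay Pb = Ps − 35, where Ps is the price sellers receive.
Demand in terms of Ps becomes xd = 818 − 1(Ps − 35) = 853 - Ps. Setting this equal to supply: 853 - Ps = -292 + 9Ps, so Ps = 114.5.
Buyers pay Pb = 114.5 − 35 = 79.5; x' = -292 + 9·114.5 = 738.5.
The subsidy expands output by 738.5 − 707 = 31.5 past the efficient level; on those units the gap between marginal cost and willingness to pay runs from 0 up to 35.
DWL = ½ × 35 × 31.5 = 551.25.

Deadweight loss = 551.25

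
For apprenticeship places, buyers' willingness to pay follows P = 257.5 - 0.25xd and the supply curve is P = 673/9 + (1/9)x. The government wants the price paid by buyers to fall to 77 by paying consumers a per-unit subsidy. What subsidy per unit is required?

At a buyer price of 77, quantity demanded is 1030 − 4·77 = 722.
Sellers supply 722 only when they receive Ps = 673/9 + (1/9)·722 = 155.
s = Ps − Pb = 155 − 77 = 78.

Required subsidy s = 78 per unit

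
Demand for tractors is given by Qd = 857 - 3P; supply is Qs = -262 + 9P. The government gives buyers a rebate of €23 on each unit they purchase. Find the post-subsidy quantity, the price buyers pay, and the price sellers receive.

Q' = 629; buyers pay €76; sellers receive €99

Pre-subsidy: 857 - 3P = -262 + 9P gives P* = 93.25, Q* = 577.25.
With the rebate, buyers effectively pay Pb = Ps − 23, where Ps is the price sellers receive.
Demand in terms of Ps becomes Qd = 857 − 3(Ps − 23) = 926 - 3Ps. Setting this equal to supply: 926 - 3Ps = -262 + 9Ps, so Ps = 99.
Buyers pay Pb = 99 − 23 = 76; Q' = -262 + 9·99 = 629.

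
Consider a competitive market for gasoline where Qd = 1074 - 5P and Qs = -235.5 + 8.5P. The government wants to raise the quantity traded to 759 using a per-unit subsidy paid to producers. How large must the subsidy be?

Required subsidy s = 54 per unit

At Q = 759, invert demand for the buyer price: Pb = (1074 − 759)/5 = 63; invert supply for the seller price: Ps = (759 − (-235.5))/8.5 = 117.
The subsidy must fill the gap: s = Ps − Pb = 117 − 63 = 54.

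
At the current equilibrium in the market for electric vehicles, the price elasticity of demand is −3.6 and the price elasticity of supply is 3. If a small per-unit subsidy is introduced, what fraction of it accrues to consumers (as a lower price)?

For a small subsidy around the equilibrium, the benefit split depends on the relative slopes, which at a point are proportional to the elasticities.
Buyer share = εs/(εs + |εd|) = 3/(3 + 3.6) = 5/11; seller share = |εd|/(εs + |εd|) = 6/11.

Consumer share = 5/11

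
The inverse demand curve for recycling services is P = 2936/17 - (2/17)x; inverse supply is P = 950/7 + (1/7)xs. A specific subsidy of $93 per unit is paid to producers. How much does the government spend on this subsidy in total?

Pre-subsidy: 2936/17 - (2/17)x = 950/7 + (1/7)x gives x* = 142 and P* = 156.
With the subsidy, sellers receive Ps = Pb + 93 for each unit, where Pb is the price buyers pay.
On the curves, Pb = 2936/17 - (2/17)x and Ps = 950/7 + (1/7)x; the wedge Ps − Pb = 93 gives 950/7 + (1/7)x − (2936/17 - (2/17)x) = 93, so x' = 499.
Then Pb = 2936/17 − (2/17)·499 = 114 and Ps = 950/7 + (1/7)·499 = 207.
Government outlay = subsidy × quantity = 93 × 499 = 46407.

Government cost = $46407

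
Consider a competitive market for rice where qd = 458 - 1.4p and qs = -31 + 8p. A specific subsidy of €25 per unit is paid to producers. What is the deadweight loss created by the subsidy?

Pre-subsidy: 458 - 1.4p = -31 + 8p gives p* = 2445/47, q* = 18103/47.
With the subsidy, sellers receive ps = pb + 25 for each unit, where pb is the price buyers pay.
Supply in terms of pb becomes qs = -31 + 8(pb + 25) = 169 + 8pb. Setting this equal to demand: 458 - 1.4pb = 169 + 8pb, so pb = 1445/47.
Sellers receive ps = 1445/47 + 25 = 2620/47; q' = 458 − 1.4·(1445/47) = 19503/47.
The subsidy expands output by 19503/47 − 18103/47 = 1400/47 past the efficient level; on those units the gap between marginal cost and willingness to pay runs from 0 up to 25.
DWL = ½ × 25 × 1400/47 = 17500/47.

Deadweight loss = 17500/47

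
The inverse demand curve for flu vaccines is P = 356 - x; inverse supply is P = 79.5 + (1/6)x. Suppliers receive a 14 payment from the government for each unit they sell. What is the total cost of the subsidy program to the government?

Government cost = 3486

Pre-subsidy: 356 - x = 79.5 + (1/6)x gives x* = 237 and P* = 119.
With the subsidy, sellers receive Ps = Pb + 14 for each unit, where Pb is the price buyers pay.
On the curves, Pb = 356 - x and Ps = 79.5 + (1/6)x; the wedge Ps − Pb = 14 gives 79.5 + (1/6)x − (356 - x) = 14, so x' = 249.
Then Pb = 356 − 1·249 = 107 and Ps = 79.5 + (1/6)·249 = 121.
Government outlay = subsidy × quantity = 14 × 249 = 3486.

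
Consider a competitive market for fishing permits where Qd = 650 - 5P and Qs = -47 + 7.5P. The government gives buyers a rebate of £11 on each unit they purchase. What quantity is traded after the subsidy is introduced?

Q' = 404.2

Pre-subsidy: 650 - 5P = -47 + 7.5P gives P* = 55.76, Q* = 371.2.
With the rebate, buyers effectively pay Pb = Ps − 11, where Ps is the price sellers receive.
Demand in terms of Ps becomes Qd = 650 − 5(Ps − 11) = 705 - 5Ps. Setting this equal to supply: 705 - 5Ps = -47 + 7.5Ps, so Ps = 60.16.
Buyers pay Pb = 60.16 − 11 = 49.16; Q' = -47 + 7.5·60.16 = 404.2.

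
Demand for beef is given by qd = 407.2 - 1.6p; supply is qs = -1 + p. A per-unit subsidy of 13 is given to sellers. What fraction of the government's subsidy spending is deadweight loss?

DWL / government spending = 1/41

Pre-subsidy: 407.2 - 1.6p = -1 + p gives p* = 157, q* = 156.
With the subsidy, sellers receive ps = pb + 13 for each unit, where pb is the price buyers pay.
Supply in terms of pb becomes qs = -1 + 1(pb + 13) = 12 + pb. Setting this equal to demand: 407.2 - 1.6pb = 12 + pb, so pb = 152.
Sellers receive ps = 152 + 13 = 165; q' = 407.2 − 1.6·152 = 164.
ΔCS = ½(156 + 164)(157 − 152) = 800; ΔPS = ½(156 + 164)(165 − 157) = 1280.
Government spending = 13 × 164 = 2132.
DWL = ½ × 13 × (164 − 156) = 52; fraction = 52 / 2132 = 1/41.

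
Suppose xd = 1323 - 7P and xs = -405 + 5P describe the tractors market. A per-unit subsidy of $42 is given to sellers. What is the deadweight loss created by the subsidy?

Deadweight loss = $2572.5

Pre-subsidy: 1323 - 7P = -405 + 5P gives P* = 144, x* = 315.
With the subsidy, sellers receive Ps = Pb + 42 for each unit, where Pb is the price buyers pay.
Supply in terms of Pb becomes xs = -405 + 5(Pb + 42) = -195 + 5Pb. Setting this equal to demand: 1323 - 7Pb = -195 + 5Pb, so Pb = 126.5.
Sellers receive Ps = 126.5 + 42 = 168.5; x' = 1323 − 7·126.5 = 437.5.
The subsidy expands output by 437.5 − 315 = 122.5 past the efficient level; on those units the gap between marginal cost and willingness to pay runs from 0 up to 42.
DWL = ½ × 42 × 122.5 = 2572.5.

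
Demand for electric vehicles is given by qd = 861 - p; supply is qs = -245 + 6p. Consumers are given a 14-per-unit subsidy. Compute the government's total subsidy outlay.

Government cost = 10010

Pre-subsidy: 861 - p = -245 + 6p gives p* = 158, q* = 703.
With the rebate, buyers effectively pay pb = ps − 14, where ps is the price sellers receive.
Demand in terms of ps becomes qd = 861 − 1(ps − 14) = 875 - ps. Setting this equal to supply: 875 - ps = -245 + 6ps, so ps = 160.
Buyers pay pb = 160 − 14 = 146; q' = -245 + 6·160 = 715.
Government outlay = subsidy × quantity = 14 × 715 = 10010.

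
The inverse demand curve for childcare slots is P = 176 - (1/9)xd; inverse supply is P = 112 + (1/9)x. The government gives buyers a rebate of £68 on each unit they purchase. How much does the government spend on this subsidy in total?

Pre-subsidy: 176 - (1/9)x = 112 + (1/9)x gives x* = 288 and P* = 144.
With the rebate, buyers effectively pay Pb = Ps − 68, where Ps is the price sellers receive.
On the curves, Pb = 176 - (1/9)x and Ps = 112 + (1/9)x; the wedge Ps − Pb = 68 gives 112 + (1/9)x − (176 - (1/9)x) = 68, so x' = 594.
Then Pb = 176 − (1/9)·594 = 110 and Ps = 112 + (1/9)·594 = 178.
Government outlay = subsidy × quantity = 68 × 594 = 40392.

Government cost = £40392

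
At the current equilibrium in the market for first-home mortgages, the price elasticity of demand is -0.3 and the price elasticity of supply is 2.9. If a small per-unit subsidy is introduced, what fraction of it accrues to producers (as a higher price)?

For a small subsidy around the equilibrium, the benefit split depends on the relative slopes, which at a point are proportional to the elasticities.
Buyer share = εs/(εs + |εd|) = 2.9/(2.9 + 0.3) = 0.90625; seller share = |εd|/(εs + |εd|) = 0.09375.
So producers capture 0.09375 of the subsidy.

Producer share = 0.09375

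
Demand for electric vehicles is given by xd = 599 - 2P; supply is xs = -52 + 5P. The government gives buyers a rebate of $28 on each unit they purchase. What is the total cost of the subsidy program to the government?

Government cost = $12684

Pre-subsidy: 599 - 2P = -52 + 5P gives P* = 93, x* = 413.
With the rebate, buyers effectively pay Pb = Ps − 28, where Ps is the price sellers receive.
Demand in terms of Ps becomes xd = 599 − 2(Ps − 28) = 655 - 2Ps. Setting this equal to supply: 655 - 2Ps = -52 + 5Ps, so Ps = 101.
Buyers pay Pb = 101 − 28 = 73; x' = -52 + 5·101 = 453.
Government outlay = subsidy × quantity = 28 × 453 = 12684.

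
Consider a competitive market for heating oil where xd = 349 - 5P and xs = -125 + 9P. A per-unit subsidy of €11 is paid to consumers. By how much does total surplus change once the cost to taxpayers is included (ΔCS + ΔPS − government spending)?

Net change in total surplus = -5445/28

Pre-subsidy: 349 - 5P = -125 + 9P gives P* = 237/7, x* = 1258/7.
With the rebate, buyers effectively pay Pb = Ps − 11, where Ps is the price sellers receive.
Demand in terms of Ps becomes xd = 349 − 5(Ps − 11) = 404 - 5Ps. Setting this equal to supply: 404 - 5Ps = -125 + 9Ps, so Ps = 529/14.
Buyers pay Pb = 529/14 − 11 = 375/14; x' = -125 + 9·(529/14) = 3011/14.
ΔCS = ½(1258/7 + 3011/14)(237/7 − 375/14) = 547173/392; ΔPS = ½(1258/7 + 3011/14)(529/14 − 237/7) = 303985/392.
Government spending = 11 × 3011/14 = 33121/14.
Net change = 547173/392 + 303985/392 − 33121/14 = -5445/28. The loss equals the DWL triangle ½·11·495/14.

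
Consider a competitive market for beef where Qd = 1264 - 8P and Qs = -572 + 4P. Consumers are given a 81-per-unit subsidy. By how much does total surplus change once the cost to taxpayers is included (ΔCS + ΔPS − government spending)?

Net change in total surplus = -8748

Pre-subsidy: 1264 - 8P = -572 + 4P gives P* = 153, Q* = 40.
With the rebate, buyers effectively pay Pb = Ps − 81, where Ps is the price sellers receive.
Demand in terms of Ps becomes Qd = 1264 − 8(Ps − 81) = 1912 - 8Ps. Setting this equal to supply: 1912 - 8Ps = -572 + 4Ps, so Ps = 207.
Buyers pay Pb = 207 − 81 = 126; Q' = -572 + 4·207 = 256.
ΔCS = ½(40 + 256)(153 − 126) = 3996; ΔPS = ½(40 + 256)(207 − 153) = 7992.
Government spending = 81 × 256 = 20736.
Net change = 3996 + 7992 − 20736 = -8748. The loss equals the DWL triangle ½·81·216.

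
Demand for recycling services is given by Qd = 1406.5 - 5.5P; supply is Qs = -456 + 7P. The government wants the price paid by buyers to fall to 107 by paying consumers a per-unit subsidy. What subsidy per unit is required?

Required subsidy s = 75 per unit

At a buyer price of 107, quantity demanded is 1406.5 − 5.5·107 = 818.
Sellers supply 818 only when they receive Ps with -456 + 7·Ps = 818, i.e. Ps = 182.
s = Ps − Pb = 182 − 107 = 75.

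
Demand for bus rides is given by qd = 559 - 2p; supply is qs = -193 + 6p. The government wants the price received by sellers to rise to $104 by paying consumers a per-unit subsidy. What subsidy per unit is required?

At a seller price of 104, quantity supplied is -193 + 6·104 = 431.
Buyers absorb 431 only when they pay pb with 559 − 2·pb = 431, i.e. pb = 64.
s = ps − pb = 104 − 64 = 40.

Required subsidy s = $40 per unit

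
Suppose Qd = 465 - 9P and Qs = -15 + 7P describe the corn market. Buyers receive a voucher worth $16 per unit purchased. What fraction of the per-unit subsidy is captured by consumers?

Consumer share = 0.4375

Pre-subsidy: 465 - 9P = -15 + 7P gives P* = 30, Q* = 195.
With the rebate, buyers effectively pay Pb = Ps − 16, where Ps is the price sellers receive.
Demand in terms of Ps becomes Qd = 465 − 9(Ps − 16) = 609 - 9Ps. Setting this equal to supply: 609 - 9Ps = -15 + 7Ps, so Ps = 39.
Buyers pay Pb = 39 − 16 = 23; Q' = -15 + 7·39 = 258.
Buyers' price falls by P* − Pb = 30 − 23 = 7; sellers' price rises by Ps − P* = 39 − 30 = 9.
So consumers capture 7/16 = 0.4375 of each unit of subsidy.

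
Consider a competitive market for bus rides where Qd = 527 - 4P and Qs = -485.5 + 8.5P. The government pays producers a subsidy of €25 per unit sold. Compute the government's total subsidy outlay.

Pre-subsidy: 527 - 4P = -485.5 + 8.5P gives P* = 81, Q* = 203.
With the subsidy, sellers receive Ps = Pb + 25 for each unit, where Pb is the price buyers pay.
Supply in terms of Pb becomes Qs = -485.5 + 8.5(Pb + 25) = -273 + 8.5Pb. Setting this equal to demand: 527 - 4Pb = -273 + 8.5Pb, so Pb = 64.
Sellers receive Ps = 64 + 25 = 89; Q' = 527 − 4·64 = 271.
Government outlay = subsidy × quantity = 25 × 271 = 6775.

Government cost = €6775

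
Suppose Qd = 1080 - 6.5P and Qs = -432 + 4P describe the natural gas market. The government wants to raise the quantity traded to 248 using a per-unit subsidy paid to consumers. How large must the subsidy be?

Required subsidy s = 42 per unit

At Q = 248, invert demand for the buyer price: Pb = (1080 − 248)/6.5 = 128; invert supply for the seller price: Ps = (248 − (-432))/4 = 170.
The subsidy must fill the gap: s = Ps − Pb = 170 − 128 = 42.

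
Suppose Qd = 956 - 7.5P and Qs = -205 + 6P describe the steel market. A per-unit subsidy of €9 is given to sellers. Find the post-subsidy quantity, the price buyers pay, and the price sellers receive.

Q' = 341; buyers pay €82; sellers receive €91

Pre-subsidy: 956 - 7.5P = -205 + 6P gives P* = 86, Q* = 311.
With the subsidy, sellers receive Ps = Pb + 9 for each unit, where Pb is the price buyers pay.
Supply in terms of Pb becomes Qs = -205 + 6(Pb + 9) = -151 + 6Pb. Setting this equal to demand: 956 - 7.5Pb = -151 + 6Pb, so Pb = 82.
Sellers receive Ps = 82 + 9 = 91; Q' = 956 − 7.5·82 = 341.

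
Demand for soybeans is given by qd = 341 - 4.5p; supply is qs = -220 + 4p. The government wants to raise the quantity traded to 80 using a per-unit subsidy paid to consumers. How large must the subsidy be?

At q = 80, invert demand for the buyer price: pb = (341 − 80)/4.5 = 58; invert supply for the seller price: ps = (80 − (-220))/4 = 75.
The subsidy must fill the gap: s = ps − pb = 75 − 58 = 17.

Required subsidy s = 17 per unit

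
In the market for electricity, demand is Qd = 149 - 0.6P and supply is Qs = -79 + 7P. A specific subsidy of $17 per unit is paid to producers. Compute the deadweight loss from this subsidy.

Deadweight loss = 6069/76

Pre-subsidy: 149 - 0.6P = -79 + 7P gives P* = 30, Q* = 131.
With the subsidy, sellers receive Ps = Pb + 17 for each unit, where Pb is the price buyers pay.
Supply in terms of Pb becomes Qs = -79 + 7(Pb + 17) = 40 + 7Pb. Setting this equal to demand: 149 - 0.6Pb = 40 + 7Pb, so Pb = 545/38.
Sellers receive Ps = 545/38 + 17 = 1191/38; Q' = 149 − 0.6·(545/38) = 5335/38.
The subsidy expands output by 5335/38 − 131 = 357/38 past the efficient level; on those units the gap between marginal cost and willingness to pay runs from 0 up to 17.
DWL = ½ × 17 × 357/38 = 6069/76.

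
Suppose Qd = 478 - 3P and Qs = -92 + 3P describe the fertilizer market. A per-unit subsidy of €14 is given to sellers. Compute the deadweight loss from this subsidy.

Deadweight loss = €147

Pre-subsidy: 478 - 3P = -92 + 3P gives P* = 95, Q* = 193.
With the subsidy, sellers receive Ps = Pb + 14 for each unit, where Pb is the price buyers pay.
Supply in terms of Pb becomes Qs = -92 + 3(Pb + 14) = -50 + 3Pb. Setting this equal to demand: 478 - 3Pb = -50 + 3Pb, so Pb = 88.
Sellers receive Ps = 88 + 14 = 102; Q' = 478 − 3·88 = 214.
The subsidy expands output by 214 − 193 = 21 past the efficient level; on those units the gap between marginal cost and willingness to pay runs from 0 up to 14.
DWL = ½ × 14 × 21 = 147.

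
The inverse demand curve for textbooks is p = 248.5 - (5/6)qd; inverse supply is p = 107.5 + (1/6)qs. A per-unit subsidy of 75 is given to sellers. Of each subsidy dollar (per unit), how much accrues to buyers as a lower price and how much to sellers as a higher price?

Pre-subsidy: 248.5 - (5/6)q = 107.5 + (1/6)q gives q* = 141 and p* = 131.
With the subsidy, sellers receive ps = pb + 75 for each unit, where pb is the price buyers pay.
On the curves, pb = 248.5 - (5/6)q and ps = 107.5 + (1/6)q; the wedge ps − pb = 75 gives 107.5 + (1/6)q − (248.5 - (5/6)q) = 75, so q' = 216.
Then pb = 248.5 − (5/6)·216 = 68.5 and ps = 107.5 + (1/6)·216 = 143.5.
Buyers' price falls by p* − pb = 131 − 68.5 = 62.5; sellers' price rises by ps − p* = 143.5 − 131 = 12.5.

Buyers gain 62.5 per unit; sellers gain 12.5 per unit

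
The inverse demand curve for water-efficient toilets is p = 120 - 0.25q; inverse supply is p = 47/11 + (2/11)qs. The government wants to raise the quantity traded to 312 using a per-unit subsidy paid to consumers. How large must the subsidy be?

At q = 312, from the demand curve buyers pay pb = 120 − 0.25·312 = 42; from the supply curve sellers need ps = 47/11 + (2/11)·312 = 61.
The subsidy must fill the gap: s = ps − pb = 61 − 42 = 19.

Required subsidy s = 19 per unit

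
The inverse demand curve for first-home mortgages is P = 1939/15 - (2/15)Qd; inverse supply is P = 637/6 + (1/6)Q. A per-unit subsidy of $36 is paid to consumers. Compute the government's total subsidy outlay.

Pre-subsidy: 1939/15 - (2/15)Q = 637/6 + (1/6)Q gives Q* = 77 and P* = 119.
With the rebate, buyers effectively pay Pb = Ps − 36, where Ps is the price sellers receive.
On the curves, Pb = 1939/15 - (2/15)Q and Ps = 637/6 + (1/6)Q; the wedge Ps − Pb = 36 gives 637/6 + (1/6)Q − (1939/15 - (2/15)Q) = 36, so Q' = 197.
Then Pb = 1939/15 − (2/15)·197 = 103 and Ps = 637/6 + (1/6)·197 = 139.
Government outlay = subsidy × quantity = 36 × 197 = 7092.

Government cost = $7092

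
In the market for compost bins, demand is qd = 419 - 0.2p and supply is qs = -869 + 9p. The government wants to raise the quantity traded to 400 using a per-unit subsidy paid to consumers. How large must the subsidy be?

Required subsidy s = 46 per unit

At q = 400, invert demand for the buyer price: pb = (419 − 400)/0.2 = 95; invert supply for the seller price: ps = (400 − (-869))/9 = 141.
The subsidy must fill the gap: s = ps − pb = 141 − 95 = 46.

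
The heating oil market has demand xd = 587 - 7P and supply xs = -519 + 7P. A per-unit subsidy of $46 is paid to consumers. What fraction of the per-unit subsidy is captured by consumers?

Consumer share = 0.5

Pre-subsidy: 587 - 7P = -519 + 7P gives P* = 79, x* = 34.
With the rebate, buyers effectively pay Pb = Ps − 46, where Ps is the price sellers receive.
Demand in terms of Ps becomes xd = 587 − 7(Ps − 46) = 909 - 7Ps. Setting this equal to supply: 909 - 7Ps = -519 + 7Ps, so Ps = 102.
Buyers pay Pb = 102 − 46 = 56; x' = -519 + 7·102 = 195.
Buyers' price falls by P* − Pb = 79 − 56 = 23; sellers' price rises by Ps − P* = 102 − 79 = 23.
So consumers capture 23/46 = 0.5 of each unit of subsidy.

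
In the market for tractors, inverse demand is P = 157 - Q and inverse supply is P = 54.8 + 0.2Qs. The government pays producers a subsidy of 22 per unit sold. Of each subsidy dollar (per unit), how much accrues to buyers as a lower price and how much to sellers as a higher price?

Pre-subsidy: 157 - Q = 54.8 + 0.2Q gives Q* = 511/6 and P* = 431/6.
With the subsidy, sellers receive Ps = Pb + 22 for each unit, where Pb is the price buyers pay.
On the curves, Pb = 157 - Q and Ps = 54.8 + 0.2Q; the wedge Ps − Pb = 22 gives 54.8 + 0.2Q − (157 - Q) = 22, so Q' = 103.5.
Then Pb = 157 − 1·103.5 = 53.5 and Ps = 54.8 + 0.2·103.5 = 75.5.
Buyers' price falls by P* − Pb = 431/6 − 53.5 = 55/3; sellers' price rises by Ps − P* = 75.5 − 431/6 = 11/3.

Buyers gain 55/3 per unit; sellers gain 11/3 per unit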